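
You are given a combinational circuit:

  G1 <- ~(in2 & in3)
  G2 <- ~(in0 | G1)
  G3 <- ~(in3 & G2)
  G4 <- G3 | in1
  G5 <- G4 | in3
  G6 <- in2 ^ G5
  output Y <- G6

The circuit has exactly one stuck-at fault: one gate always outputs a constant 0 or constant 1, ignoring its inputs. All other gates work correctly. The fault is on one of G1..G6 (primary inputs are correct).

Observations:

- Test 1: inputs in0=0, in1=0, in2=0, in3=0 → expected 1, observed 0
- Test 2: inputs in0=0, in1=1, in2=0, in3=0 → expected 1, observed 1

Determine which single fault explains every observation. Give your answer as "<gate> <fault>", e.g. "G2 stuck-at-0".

G3 stuck-at-0

Fault-free values for test 1 (in0=0, in1=0, in2=0, in3=0): G1=1, G2=0, G3=1, G4=1, G5=1, G6=1, giving Y=1. Observed 0.
Test 1: faults giving observed 0 are {G3 stuck-at-0, G4 stuck-at-0, G5 stuck-at-0, G6 stuck-at-0}.
Test 2 (in0=0, in1=1, in2=0, in3=0): fault-free G1=1, G2=0, G3=1, G4=1, G5=1, G6=1 → 1; observed 1. Eliminates G4 stuck-at-0, G5 stuck-at-0, G6 stuck-at-0.
Only G3 stuck-at-0 is consistent with every test.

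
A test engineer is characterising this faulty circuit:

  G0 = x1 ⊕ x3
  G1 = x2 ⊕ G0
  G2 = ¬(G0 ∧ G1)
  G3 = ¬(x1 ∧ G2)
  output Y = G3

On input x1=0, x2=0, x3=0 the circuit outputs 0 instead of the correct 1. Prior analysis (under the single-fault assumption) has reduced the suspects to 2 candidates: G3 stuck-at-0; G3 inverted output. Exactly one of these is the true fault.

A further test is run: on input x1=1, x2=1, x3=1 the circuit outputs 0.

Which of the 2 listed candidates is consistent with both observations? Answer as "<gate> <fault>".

G3 stuck-at-0

Evaluate each candidate on input x1=1, x2=1, x3=1:
  G3 stuck-at-0: G0=0, G1=1, G2=1, G3=0 [stuck-at-0] → 0 — matches
  G3 inverted output: G0=0, G1=1, G2=1, G3=1 [inverted output] → 1 — eliminated
Only G3 stuck-at-0 reproduces the observed 0.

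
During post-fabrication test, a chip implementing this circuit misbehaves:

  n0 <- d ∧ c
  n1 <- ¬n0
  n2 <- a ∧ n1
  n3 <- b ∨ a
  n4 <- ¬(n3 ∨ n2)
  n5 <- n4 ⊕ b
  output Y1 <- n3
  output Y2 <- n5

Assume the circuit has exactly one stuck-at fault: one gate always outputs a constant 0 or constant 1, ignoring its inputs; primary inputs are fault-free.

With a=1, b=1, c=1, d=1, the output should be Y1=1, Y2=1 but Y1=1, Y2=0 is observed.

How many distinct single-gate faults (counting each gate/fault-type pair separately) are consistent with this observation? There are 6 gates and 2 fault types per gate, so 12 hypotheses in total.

Fault-free: n0=1, n1=0, n2=0, n3=1, n4=0, n5=1 → Y1=1, Y2=1. Observed Y1=1, Y2=0.
  n0 stuck-at-0: output Y1=1, Y2=1 ✗
  n0 stuck-at-1: output Y1=1, Y2=1 ✗
  n1 stuck-at-0: output Y1=1, Y2=1 ✗
  n1 stuck-at-1: output Y1=1, Y2=1 ✗
  n2 stuck-at-0: output Y1=1, Y2=1 ✗
  n2 stuck-at-1: output Y1=1, Y2=1 ✗
  n3 stuck-at-0: output Y1=0, Y2=0 ✗
  n3 stuck-at-1: output Y1=1, Y2=1 ✗
  n4 stuck-at-0: output Y1=1, Y2=1 ✗
  n4 stuck-at-1: output Y1=1, Y2=0 ✓
  n5 stuck-at-0: output Y1=1, Y2=0 ✓
  n5 stuck-at-1: output Y1=1, Y2=1 ✗
Consistent faults: {n4 stuck-at-1, n5 stuck-at-0} — 2 in all.

2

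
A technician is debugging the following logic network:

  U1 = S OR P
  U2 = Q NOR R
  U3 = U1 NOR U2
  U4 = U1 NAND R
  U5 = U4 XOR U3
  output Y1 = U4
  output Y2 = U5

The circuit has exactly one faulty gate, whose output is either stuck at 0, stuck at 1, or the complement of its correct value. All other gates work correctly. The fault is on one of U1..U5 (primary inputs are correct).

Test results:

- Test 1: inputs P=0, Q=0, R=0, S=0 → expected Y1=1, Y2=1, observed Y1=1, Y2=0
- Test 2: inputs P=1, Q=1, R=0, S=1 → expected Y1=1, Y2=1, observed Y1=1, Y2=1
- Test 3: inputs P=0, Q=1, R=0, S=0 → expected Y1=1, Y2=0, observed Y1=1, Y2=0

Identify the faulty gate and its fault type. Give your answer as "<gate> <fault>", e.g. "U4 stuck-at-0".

U2 stuck-at-0

Fault-free values for test 1 (P=0, Q=0, R=0, S=0): U1=0, U2=1, U3=0, U4=1, U5=1, giving Y1=1, Y2=1. Observed Y1=1, Y2=0.
Test 1: faults giving observed Y1=1, Y2=0 are {U2 stuck-at-0, U2 inverted output, U3 stuck-at-1, U3 inverted output, U5 stuck-at-0, U5 inverted output}.
Test 2 (P=1, Q=1, R=0, S=1): fault-free U1=1, U2=0, U3=0, U4=1, U5=1 → Y1=1, Y2=1; observed Y1=1, Y2=1. Eliminates U3 stuck-at-1, U3 inverted output, U5 stuck-at-0, U5 inverted output.
Test 3 (P=0, Q=1, R=0, S=0): fault-free U1=0, U2=0, U3=1, U4=1, U5=0 → Y1=1, Y2=0; observed Y1=1, Y2=0. Eliminates U2 inverted output.
Only U2 stuck-at-0 is consistent with every test.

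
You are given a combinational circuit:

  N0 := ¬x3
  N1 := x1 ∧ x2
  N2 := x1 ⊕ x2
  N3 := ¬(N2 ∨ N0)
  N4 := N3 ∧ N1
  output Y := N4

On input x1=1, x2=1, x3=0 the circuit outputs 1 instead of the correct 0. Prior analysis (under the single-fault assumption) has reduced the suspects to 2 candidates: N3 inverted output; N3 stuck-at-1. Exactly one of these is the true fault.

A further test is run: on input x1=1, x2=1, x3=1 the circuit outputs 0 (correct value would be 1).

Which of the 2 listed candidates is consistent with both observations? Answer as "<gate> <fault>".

N3 inverted output

Evaluate each candidate on input x1=1, x2=1, x3=1:
  N3 inverted output: N0=0, N1=1, N2=0, N3=0 [inverted output], N4=0 → 0 — matches
  N3 stuck-at-1: N0=0, N1=1, N2=0, N3=1 [stuck-at-1], N4=1 → 1 — eliminated
Only N3 inverted output reproduces the observed 0.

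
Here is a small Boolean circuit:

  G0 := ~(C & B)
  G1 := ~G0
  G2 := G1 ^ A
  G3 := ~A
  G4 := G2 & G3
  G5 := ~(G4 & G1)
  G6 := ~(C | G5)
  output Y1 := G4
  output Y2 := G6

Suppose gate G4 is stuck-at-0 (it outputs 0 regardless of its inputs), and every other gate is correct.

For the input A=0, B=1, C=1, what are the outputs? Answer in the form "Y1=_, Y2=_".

Y1=0, Y2=0

Propagate with G4 forced: G0=0, G1=1, G2=1, G3=1, G4=0 [stuck-at-0], G5=1, G6=0.
So the outputs are Y1=0, Y2=0. (Without the fault they would be Y1=1, Y2=0.)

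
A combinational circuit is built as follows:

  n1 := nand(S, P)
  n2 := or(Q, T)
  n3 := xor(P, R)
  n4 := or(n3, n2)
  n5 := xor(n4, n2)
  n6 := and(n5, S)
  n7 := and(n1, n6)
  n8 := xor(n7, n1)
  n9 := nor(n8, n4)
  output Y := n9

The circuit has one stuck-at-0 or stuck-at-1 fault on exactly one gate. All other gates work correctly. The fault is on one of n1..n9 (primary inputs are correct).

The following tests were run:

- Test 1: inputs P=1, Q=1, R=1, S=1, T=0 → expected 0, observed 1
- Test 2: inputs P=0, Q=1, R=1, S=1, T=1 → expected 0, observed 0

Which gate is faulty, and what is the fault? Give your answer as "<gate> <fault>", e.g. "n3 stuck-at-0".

Fault-free values for test 1 (P=1, Q=1, R=1, S=1, T=0): n1=0, n2=1, n3=0, n4=1, n5=0, n6=0, n7=0, n8=0, n9=0, giving Y=0. Observed 1.
Test 1: faults giving observed 1 are {n2 stuck-at-0, n4 stuck-at-0, n9 stuck-at-1}.
Test 2 (P=0, Q=1, R=1, S=1, T=1): fault-free n1=1, n2=1, n3=1, n4=1, n5=0, n6=0, n7=0, n8=1, n9=0 → 0; observed 0. Eliminates n4 stuck-at-0, n9 stuck-at-1.
Only n2 stuck-at-0 is consistent with every test.

n2 stuck-at-0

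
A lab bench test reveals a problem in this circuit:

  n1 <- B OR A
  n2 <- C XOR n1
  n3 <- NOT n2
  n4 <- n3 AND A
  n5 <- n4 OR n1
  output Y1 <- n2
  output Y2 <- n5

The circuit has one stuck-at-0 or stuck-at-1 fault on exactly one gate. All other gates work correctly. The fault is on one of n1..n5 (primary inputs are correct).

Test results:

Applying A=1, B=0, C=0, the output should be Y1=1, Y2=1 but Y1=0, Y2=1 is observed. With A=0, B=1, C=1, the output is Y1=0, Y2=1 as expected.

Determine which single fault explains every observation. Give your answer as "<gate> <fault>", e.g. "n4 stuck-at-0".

Fault-free values for test 1 (A=1, B=0, C=0): n1=1, n2=1, n3=0, n4=0, n5=1, giving Y1=1, Y2=1. Observed Y1=0, Y2=1.
Test 1: faults giving observed Y1=0, Y2=1 are {n1 stuck-at-0, n2 stuck-at-0}.
Test 2 (A=0, B=1, C=1): fault-free n1=1, n2=0, n3=1, n4=0, n5=1 → Y1=0, Y2=1; observed Y1=0, Y2=1. Eliminates n1 stuck-at-0.
Only n2 stuck-at-0 is consistent with every test.

n2 stuck-at-0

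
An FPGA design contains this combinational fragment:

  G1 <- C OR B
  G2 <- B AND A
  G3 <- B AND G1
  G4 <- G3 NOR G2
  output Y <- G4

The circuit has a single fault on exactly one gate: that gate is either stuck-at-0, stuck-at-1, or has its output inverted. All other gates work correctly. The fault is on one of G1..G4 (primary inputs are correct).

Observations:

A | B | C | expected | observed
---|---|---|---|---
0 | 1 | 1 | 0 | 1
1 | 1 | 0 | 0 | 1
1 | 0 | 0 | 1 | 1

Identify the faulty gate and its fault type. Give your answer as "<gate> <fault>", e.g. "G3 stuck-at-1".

G4 stuck-at-1

Fault-free values for test 1 (A=0, B=1, C=1): G1=1, G2=0, G3=1, G4=0, giving Y=0. Observed 1.
Test 1: faults giving observed 1 are {G1 stuck-at-0, G1 inverted output, G3 stuck-at-0, G3 inverted output, G4 stuck-at-1, G4 inverted output}.
Test 2 (A=1, B=1, C=0): fault-free G1=1, G2=1, G3=1, G4=0 → 0; observed 1. Eliminates G1 stuck-at-0, G1 inverted output, G3 stuck-at-0, G3 inverted output.
Test 3 (A=1, B=0, C=0): fault-free G1=0, G2=0, G3=0, G4=1 → 1; observed 1. Eliminates G4 inverted output.
Only G4 stuck-at-1 is consistent with every test.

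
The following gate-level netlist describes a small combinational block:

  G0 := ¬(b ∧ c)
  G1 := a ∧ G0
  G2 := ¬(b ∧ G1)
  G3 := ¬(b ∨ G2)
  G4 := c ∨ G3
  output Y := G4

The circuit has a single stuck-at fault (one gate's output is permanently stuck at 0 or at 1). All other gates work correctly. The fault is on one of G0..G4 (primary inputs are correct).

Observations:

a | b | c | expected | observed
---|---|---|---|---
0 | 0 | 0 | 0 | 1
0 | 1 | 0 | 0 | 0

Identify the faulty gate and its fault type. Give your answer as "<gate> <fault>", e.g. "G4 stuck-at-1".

Fault-free values for test 1 (a=0, b=0, c=0): G0=1, G1=0, G2=1, G3=0, G4=0, giving Y=0. Observed 1.
Test 1: faults giving observed 1 are {G2 stuck-at-0, G3 stuck-at-1, G4 stuck-at-1}.
Test 2 (a=0, b=1, c=0): fault-free G0=1, G1=0, G2=1, G3=0, G4=0 → 0; observed 0. Eliminates G3 stuck-at-1, G4 stuck-at-1.
Only G2 stuck-at-0 is consistent with every test.

G2 stuck-at-0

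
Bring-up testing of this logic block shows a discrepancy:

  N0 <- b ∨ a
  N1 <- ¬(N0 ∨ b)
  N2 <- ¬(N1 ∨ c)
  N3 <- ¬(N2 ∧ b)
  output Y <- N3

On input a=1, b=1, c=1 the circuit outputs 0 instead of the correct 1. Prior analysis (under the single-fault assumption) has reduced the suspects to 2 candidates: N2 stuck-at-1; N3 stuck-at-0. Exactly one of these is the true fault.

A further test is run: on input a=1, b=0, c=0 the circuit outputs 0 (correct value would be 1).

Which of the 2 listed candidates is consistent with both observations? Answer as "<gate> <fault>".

N3 stuck-at-0

Evaluate each candidate on input a=1, b=0, c=0:
  N2 stuck-at-1: N0=1, N1=0, N2=1 [stuck-at-1], N3=1 → 1 — eliminated
  N3 stuck-at-0: N0=1, N1=0, N2=1, N3=0 [stuck-at-0] → 0 — matches
Only N3 stuck-at-0 reproduces the observed 0.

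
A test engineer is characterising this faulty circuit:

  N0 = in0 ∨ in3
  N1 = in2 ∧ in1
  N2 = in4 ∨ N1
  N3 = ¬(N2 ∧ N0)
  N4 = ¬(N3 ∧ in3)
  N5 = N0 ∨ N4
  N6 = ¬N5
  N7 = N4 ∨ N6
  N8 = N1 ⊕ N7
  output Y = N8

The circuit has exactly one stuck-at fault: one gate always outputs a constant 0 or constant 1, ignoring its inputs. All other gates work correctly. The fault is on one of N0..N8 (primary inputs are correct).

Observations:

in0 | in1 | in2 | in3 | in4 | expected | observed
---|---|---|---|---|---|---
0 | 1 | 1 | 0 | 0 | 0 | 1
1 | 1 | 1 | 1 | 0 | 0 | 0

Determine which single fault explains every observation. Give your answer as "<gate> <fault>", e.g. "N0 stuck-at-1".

Fault-free values for test 1 (in0=0, in1=1, in2=1, in3=0, in4=0): N0=0, N1=1, N2=1, N3=1, N4=1, N5=1, N6=0, N7=1, N8=0, giving Y=0. Observed 1.
Test 1: faults giving observed 1 are {N1 stuck-at-0, N7 stuck-at-0, N8 stuck-at-1}.
Test 2 (in0=1, in1=1, in2=1, in3=1, in4=0): fault-free N0=1, N1=1, N2=1, N3=0, N4=1, N5=1, N6=0, N7=1, N8=0 → 0; observed 0. Eliminates N7 stuck-at-0, N8 stuck-at-1.
Only N1 stuck-at-0 is consistent with every test.

N1 stuck-at-0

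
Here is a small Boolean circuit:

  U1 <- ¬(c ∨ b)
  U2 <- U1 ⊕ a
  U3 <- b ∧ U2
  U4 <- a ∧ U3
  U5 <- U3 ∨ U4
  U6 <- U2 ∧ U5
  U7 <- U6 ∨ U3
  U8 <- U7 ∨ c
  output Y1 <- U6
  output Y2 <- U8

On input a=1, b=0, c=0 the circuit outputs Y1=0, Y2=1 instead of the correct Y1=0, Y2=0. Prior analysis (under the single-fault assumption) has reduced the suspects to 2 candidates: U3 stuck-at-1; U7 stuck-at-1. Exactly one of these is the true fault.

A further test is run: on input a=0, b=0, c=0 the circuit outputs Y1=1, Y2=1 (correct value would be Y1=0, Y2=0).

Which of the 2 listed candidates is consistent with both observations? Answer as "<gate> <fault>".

U3 stuck-at-1

Evaluate each candidate on input a=0, b=0, c=0:
  U3 stuck-at-1: U1=1, U2=1, U3=1 [stuck-at-1], U4=0, U5=1, U6=1, U7=1, U8=1 → Y1=1, Y2=1 — matches
  U7 stuck-at-1: U1=1, U2=1, U3=0, U4=0, U5=0, U6=0, U7=1 [stuck-at-1], U8=1 → Y1=0, Y2=1 — eliminated
Only U3 stuck-at-1 reproduces the observed Y1=1, Y2=1.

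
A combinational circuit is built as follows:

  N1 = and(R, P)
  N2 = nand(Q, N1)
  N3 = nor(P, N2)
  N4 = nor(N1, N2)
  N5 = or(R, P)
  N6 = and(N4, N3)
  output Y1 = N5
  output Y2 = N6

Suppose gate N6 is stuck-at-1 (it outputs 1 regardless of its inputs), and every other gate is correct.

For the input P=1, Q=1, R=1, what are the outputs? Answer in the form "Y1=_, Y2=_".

Y1=1, Y2=1

Propagate with N6 forced: N1=1, N2=0, N3=0, N4=0, N5=1, N6=1 [stuck-at-1].
So the outputs are Y1=1, Y2=1. (Without the fault they would be Y1=1, Y2=0.)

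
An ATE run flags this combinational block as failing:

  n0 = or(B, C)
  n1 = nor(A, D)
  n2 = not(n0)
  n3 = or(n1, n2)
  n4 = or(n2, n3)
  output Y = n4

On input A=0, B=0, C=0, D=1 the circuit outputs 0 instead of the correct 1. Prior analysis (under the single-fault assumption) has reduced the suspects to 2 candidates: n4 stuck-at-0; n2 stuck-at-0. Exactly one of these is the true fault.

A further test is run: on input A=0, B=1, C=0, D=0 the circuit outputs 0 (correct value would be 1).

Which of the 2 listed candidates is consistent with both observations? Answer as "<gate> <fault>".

n4 stuck-at-0

Evaluate each candidate on input A=0, B=1, C=0, D=0:
  n4 stuck-at-0: n0=1, n1=1, n2=0, n3=1, n4=0 [stuck-at-0] → 0 — matches
  n2 stuck-at-0: n0=1, n1=1, n2=0 [stuck-at-0], n3=1, n4=1 → 1 — eliminated
Only n4 stuck-at-0 reproduces the observed 0.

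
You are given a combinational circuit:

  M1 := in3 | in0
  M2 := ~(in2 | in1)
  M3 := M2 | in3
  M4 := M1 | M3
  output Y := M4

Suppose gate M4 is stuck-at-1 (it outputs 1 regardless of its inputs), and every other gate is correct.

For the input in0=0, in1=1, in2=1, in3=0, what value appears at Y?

Propagate with M4 forced: M1=0, M2=0, M3=0, M4=1 [stuck-at-1].
So Y = 1. (Without the fault it would be 0.)

1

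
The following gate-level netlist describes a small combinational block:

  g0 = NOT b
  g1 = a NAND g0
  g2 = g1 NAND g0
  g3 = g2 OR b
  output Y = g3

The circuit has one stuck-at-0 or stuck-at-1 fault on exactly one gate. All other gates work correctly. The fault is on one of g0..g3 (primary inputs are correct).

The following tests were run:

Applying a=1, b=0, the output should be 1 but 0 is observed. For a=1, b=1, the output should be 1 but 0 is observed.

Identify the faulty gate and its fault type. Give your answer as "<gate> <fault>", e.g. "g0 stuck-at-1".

Fault-free values for test 1 (a=1, b=0): g0=1, g1=0, g2=1, g3=1, giving Y=1. Observed 0.
Test 1: faults giving observed 0 are {g1 stuck-at-1, g2 stuck-at-0, g3 stuck-at-0}.
Test 2 (a=1, b=1): fault-free g0=0, g1=1, g2=1, g3=1 → 1; observed 0. Eliminates g1 stuck-at-1, g2 stuck-at-0.
Only g3 stuck-at-0 is consistent with every test.

g3 stuck-at-0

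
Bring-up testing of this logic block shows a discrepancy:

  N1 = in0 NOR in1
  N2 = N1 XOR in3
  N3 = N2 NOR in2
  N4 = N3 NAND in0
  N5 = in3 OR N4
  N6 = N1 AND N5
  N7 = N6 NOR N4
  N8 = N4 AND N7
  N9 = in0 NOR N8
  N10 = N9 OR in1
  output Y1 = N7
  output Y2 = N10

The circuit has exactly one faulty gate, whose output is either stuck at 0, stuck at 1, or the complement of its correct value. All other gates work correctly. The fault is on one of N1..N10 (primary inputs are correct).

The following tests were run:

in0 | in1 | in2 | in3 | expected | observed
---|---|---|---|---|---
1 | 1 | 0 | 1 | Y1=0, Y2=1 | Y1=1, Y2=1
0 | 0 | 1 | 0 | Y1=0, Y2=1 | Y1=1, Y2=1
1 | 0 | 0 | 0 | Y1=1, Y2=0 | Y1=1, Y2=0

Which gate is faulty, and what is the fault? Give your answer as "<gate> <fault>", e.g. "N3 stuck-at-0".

N4 stuck-at-0

Fault-free values for test 1 (in0=1, in1=1, in2=0, in3=1): N1=0, N2=1, N3=0, N4=1, N5=1, N6=0, N7=0, N8=0, N9=0, N10=1, giving Y1=0, Y2=1. Observed Y1=1, Y2=1.
Test 1: faults giving observed Y1=1, Y2=1 are {N2 stuck-at-0, N2 inverted output, N3 stuck-at-1, N3 inverted output, N4 stuck-at-0, N4 inverted output, N7 stuck-at-1, N7 inverted output}.
Test 2 (in0=0, in1=0, in2=1, in3=0): fault-free N1=1, N2=1, N3=0, N4=1, N5=1, N6=1, N7=0, N8=0, N9=1, N10=1 → Y1=0, Y2=1; observed Y1=1, Y2=1. Eliminates N2 stuck-at-0, N2 inverted output, N3 stuck-at-1, N3 inverted output, N7 stuck-at-1, N7 inverted output.
Test 3 (in0=1, in1=0, in2=0, in3=0): fault-free N1=0, N2=0, N3=1, N4=0, N5=0, N6=0, N7=1, N8=0, N9=0, N10=0 → Y1=1, Y2=0; observed Y1=1, Y2=0. Eliminates N4 inverted output.
Only N4 stuck-at-0 is consistent with every test.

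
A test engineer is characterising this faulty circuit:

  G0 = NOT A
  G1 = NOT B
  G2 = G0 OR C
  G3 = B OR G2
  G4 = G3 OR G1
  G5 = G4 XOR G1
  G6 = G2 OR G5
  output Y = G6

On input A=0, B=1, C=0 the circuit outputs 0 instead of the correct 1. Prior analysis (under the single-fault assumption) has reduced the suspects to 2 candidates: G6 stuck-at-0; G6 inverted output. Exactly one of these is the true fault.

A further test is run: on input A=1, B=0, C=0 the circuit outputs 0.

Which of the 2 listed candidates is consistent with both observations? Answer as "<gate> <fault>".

Evaluate each candidate on input A=1, B=0, C=0:
  G6 stuck-at-0: G0=0, G1=1, G2=0, G3=0, G4=1, G5=0, G6=0 [stuck-at-0] → 0 — matches
  G6 inverted output: G0=0, G1=1, G2=0, G3=0, G4=1, G5=0, G6=1 [inverted output] → 1 — eliminated
Only G6 stuck-at-0 reproduces the observed 0.

G6 stuck-at-0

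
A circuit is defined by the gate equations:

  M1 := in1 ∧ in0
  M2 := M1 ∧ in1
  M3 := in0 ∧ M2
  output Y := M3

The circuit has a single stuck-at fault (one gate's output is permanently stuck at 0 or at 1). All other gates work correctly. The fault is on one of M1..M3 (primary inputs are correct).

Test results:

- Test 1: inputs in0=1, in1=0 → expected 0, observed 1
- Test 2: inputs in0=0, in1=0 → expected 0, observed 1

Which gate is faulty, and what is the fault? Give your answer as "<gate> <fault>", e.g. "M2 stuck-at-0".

M3 stuck-at-1

Fault-free values for test 1 (in0=1, in1=0): M1=0, M2=0, M3=0, giving Y=0. Observed 1.
Test 1: faults giving observed 1 are {M2 stuck-at-1, M3 stuck-at-1}.
Test 2 (in0=0, in1=0): fault-free M1=0, M2=0, M3=0 → 0; observed 1. Eliminates M2 stuck-at-1.
Only M3 stuck-at-1 is consistent with every test.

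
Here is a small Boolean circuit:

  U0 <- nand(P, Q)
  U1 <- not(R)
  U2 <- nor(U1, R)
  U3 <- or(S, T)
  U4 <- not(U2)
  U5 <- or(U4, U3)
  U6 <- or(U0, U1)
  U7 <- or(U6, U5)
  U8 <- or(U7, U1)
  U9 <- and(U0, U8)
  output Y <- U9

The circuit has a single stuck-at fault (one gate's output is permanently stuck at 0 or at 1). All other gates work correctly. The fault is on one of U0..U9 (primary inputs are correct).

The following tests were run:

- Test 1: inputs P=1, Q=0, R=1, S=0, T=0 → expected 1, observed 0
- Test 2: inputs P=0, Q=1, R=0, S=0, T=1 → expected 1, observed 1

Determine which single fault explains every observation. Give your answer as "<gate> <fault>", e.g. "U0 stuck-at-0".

U7 stuck-at-0

Fault-free values for test 1 (P=1, Q=0, R=1, S=0, T=0): U0=1, U1=0, U2=0, U3=0, U4=1, U5=1, U6=1, U7=1, U8=1, U9=1, giving Y=1. Observed 0.
Test 1: faults giving observed 0 are {U0 stuck-at-0, U7 stuck-at-0, U8 stuck-at-0, U9 stuck-at-0}.
Test 2 (P=0, Q=1, R=0, S=0, T=1): fault-free U0=1, U1=1, U2=0, U3=1, U4=1, U5=1, U6=1, U7=1, U8=1, U9=1 → 1; observed 1. Eliminates U0 stuck-at-0, U8 stuck-at-0, U9 stuck-at-0.
Only U7 stuck-at-0 is consistent with every test.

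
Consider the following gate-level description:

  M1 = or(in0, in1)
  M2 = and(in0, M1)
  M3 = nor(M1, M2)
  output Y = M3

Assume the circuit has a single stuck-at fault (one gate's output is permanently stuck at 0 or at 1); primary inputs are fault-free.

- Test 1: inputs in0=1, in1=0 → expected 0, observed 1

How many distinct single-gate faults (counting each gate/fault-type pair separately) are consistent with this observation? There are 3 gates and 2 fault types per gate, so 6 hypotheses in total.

2

Fault-free: M1=1, M2=1, M3=0 → 0. Observed 1.
  M1 stuck-at-0: output 1 ✓
  M1 stuck-at-1: output 0 ✗
  M2 stuck-at-0: output 0 ✗
  M2 stuck-at-1: output 0 ✗
  M3 stuck-at-0: output 0 ✗
  M3 stuck-at-1: output 1 ✓
Consistent faults: {M1 stuck-at-0, M3 stuck-at-1} — 2 in all.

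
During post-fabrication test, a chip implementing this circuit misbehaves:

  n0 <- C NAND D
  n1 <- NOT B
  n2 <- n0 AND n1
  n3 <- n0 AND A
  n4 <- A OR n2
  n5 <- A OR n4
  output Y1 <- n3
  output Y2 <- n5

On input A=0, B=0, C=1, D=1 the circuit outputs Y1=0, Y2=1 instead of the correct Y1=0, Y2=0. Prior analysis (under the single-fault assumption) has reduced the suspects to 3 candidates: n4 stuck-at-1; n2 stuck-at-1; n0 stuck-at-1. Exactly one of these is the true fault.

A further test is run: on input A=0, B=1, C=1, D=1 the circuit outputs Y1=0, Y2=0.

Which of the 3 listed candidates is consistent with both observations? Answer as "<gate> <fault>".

Evaluate each candidate on input A=0, B=1, C=1, D=1:
  n4 stuck-at-1: n0=0, n1=0, n2=0, n3=0, n4=1 [stuck-at-1], n5=1 → Y1=0, Y2=1 — eliminated
  n2 stuck-at-1: n0=0, n1=0, n2=1 [stuck-at-1], n3=0, n4=1, n5=1 → Y1=0, Y2=1 — eliminated
  n0 stuck-at-1: n0=1 [stuck-at-1], n1=0, n2=0, n3=0, n4=0, n5=0 → Y1=0, Y2=0 — matches
Only n0 stuck-at-1 reproduces the observed Y1=0, Y2=0.

n0 stuck-at-1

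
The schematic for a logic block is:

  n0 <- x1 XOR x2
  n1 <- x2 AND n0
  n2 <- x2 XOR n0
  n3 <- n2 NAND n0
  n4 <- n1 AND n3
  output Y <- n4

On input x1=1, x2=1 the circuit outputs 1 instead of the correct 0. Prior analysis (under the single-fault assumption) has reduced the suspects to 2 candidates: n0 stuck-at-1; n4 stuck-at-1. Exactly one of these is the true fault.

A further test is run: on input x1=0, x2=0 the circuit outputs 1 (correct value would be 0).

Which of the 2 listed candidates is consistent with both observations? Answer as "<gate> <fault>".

n4 stuck-at-1

Evaluate each candidate on input x1=0, x2=0:
  n0 stuck-at-1: n0=1 [stuck-at-1], n1=0, n2=1, n3=0, n4=0 → 0 — eliminated
  n4 stuck-at-1: n0=0, n1=0, n2=0, n3=1, n4=1 [stuck-at-1] → 1 — matches
Only n4 stuck-at-1 reproduces the observed 1.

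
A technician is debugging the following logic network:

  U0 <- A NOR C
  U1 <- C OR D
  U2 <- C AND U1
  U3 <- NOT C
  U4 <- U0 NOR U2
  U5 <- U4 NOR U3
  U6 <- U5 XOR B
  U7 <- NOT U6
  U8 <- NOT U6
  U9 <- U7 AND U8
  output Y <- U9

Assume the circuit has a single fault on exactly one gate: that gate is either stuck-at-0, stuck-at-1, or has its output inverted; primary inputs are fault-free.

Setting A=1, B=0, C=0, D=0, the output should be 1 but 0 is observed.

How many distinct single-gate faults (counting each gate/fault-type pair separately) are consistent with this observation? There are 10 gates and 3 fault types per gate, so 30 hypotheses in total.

10

Fault-free: U0=0, U1=0, U2=0, U3=1, U4=1, U5=0, U6=0, U7=1, U8=1, U9=1 → 1. Observed 0.
  U0: none of the 3 fault types match ✗
  U1: none of the 3 fault types match ✗
  U2: none of the 3 fault types match ✗
  U3: none of the 3 fault types match ✗
  U4: none of the 3 fault types match ✗
  U5: stuck-at-1, inverted output ✓; others ✗
  U6: stuck-at-1, inverted output ✓; others ✗
  U7: stuck-at-0, inverted output ✓; others ✗
  U8: stuck-at-0, inverted output ✓; others ✗
  U9: stuck-at-0, inverted output ✓; others ✗
Consistent faults: {U5 stuck-at-1, U5 inverted output, U6 stuck-at-1, U6 inverted output, U7 stuck-at-0, U7 inverted output, U8 stuck-at-0, U8 inverted output, U9 stuck-at-0, U9 inverted output} — 10 in all.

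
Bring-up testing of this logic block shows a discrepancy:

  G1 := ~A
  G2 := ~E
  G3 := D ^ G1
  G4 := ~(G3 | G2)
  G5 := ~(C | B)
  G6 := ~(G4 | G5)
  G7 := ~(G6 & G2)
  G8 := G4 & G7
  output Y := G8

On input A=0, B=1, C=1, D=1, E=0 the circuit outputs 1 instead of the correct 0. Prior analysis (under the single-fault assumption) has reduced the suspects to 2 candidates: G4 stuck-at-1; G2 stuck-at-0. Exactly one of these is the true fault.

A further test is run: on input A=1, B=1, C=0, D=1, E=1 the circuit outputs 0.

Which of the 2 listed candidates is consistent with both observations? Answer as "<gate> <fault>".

G2 stuck-at-0

Evaluate each candidate on input A=1, B=1, C=0, D=1, E=1:
  G4 stuck-at-1: G1=0, G2=0, G3=1, G4=1 [stuck-at-1], G5=0, G6=0, G7=1, G8=1 → 1 — eliminated
  G2 stuck-at-0: G1=0, G2=0 [stuck-at-0], G3=1, G4=0, G5=0, G6=1, G7=1, G8=0 → 0 — matches
Only G2 stuck-at-0 reproduces the observed 0.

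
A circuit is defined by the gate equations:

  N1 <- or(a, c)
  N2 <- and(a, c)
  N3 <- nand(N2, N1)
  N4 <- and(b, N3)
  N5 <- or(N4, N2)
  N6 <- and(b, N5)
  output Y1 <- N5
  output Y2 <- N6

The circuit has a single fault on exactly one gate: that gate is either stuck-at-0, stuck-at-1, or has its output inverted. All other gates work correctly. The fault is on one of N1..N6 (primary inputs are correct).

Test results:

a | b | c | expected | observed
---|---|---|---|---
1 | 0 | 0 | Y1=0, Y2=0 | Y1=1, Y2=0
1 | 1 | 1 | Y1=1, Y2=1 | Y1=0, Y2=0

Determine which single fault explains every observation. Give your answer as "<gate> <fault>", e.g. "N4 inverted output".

N5 inverted output

Fault-free values for test 1 (a=1, b=0, c=0): N1=1, N2=0, N3=1, N4=0, N5=0, N6=0, giving Y1=0, Y2=0. Observed Y1=1, Y2=0.
Test 1: faults giving observed Y1=1, Y2=0 are {N2 stuck-at-1, N2 inverted output, N4 stuck-at-1, N4 inverted output, N5 stuck-at-1, N5 inverted output}.
Test 2 (a=1, b=1, c=1): fault-free N1=1, N2=1, N3=0, N4=0, N5=1, N6=1 → Y1=1, Y2=1; observed Y1=0, Y2=0. Eliminates N2 stuck-at-1, N2 inverted output, N4 stuck-at-1, N4 inverted output, N5 stuck-at-1.
Only N5 inverted output is consistent with every test.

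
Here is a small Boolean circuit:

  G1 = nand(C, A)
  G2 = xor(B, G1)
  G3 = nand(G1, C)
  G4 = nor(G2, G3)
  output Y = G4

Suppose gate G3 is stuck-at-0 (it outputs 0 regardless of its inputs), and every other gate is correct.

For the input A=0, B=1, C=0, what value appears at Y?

1

Propagate with G3 forced: G1=1, G2=0, G3=0 [stuck-at-0], G4=1.
So Y = 1. (Without the fault it would be 0.)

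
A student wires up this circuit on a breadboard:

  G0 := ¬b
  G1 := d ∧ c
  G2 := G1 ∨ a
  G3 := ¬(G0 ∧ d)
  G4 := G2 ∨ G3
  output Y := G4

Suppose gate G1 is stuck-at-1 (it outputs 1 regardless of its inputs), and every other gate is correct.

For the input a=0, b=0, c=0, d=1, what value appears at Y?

Propagate with G1 forced: G0=1, G1=1 [stuck-at-1], G2=1, G3=0, G4=1.
So Y = 1. (Without the fault it would be 0.)

1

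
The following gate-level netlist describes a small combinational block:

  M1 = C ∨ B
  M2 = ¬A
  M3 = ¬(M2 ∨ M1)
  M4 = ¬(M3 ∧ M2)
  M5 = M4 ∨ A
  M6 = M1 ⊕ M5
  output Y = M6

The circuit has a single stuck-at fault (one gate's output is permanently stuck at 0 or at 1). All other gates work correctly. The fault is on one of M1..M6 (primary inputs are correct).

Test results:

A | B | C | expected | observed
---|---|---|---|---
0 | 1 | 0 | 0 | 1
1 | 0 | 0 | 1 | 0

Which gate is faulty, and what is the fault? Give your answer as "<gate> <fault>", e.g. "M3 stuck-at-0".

M5 stuck-at-0

Fault-free values for test 1 (A=0, B=1, C=0): M1=1, M2=1, M3=0, M4=1, M5=1, M6=0, giving Y=0. Observed 1.
Test 1: faults giving observed 1 are {M1 stuck-at-0, M3 stuck-at-1, M4 stuck-at-0, M5 stuck-at-0, M6 stuck-at-1}.
Test 2 (A=1, B=0, C=0): fault-free M1=0, M2=0, M3=1, M4=1, M5=1, M6=1 → 1; observed 0. Eliminates M1 stuck-at-0, M3 stuck-at-1, M4 stuck-at-0, M6 stuck-at-1.
Only M5 stuck-at-0 is consistent with every test.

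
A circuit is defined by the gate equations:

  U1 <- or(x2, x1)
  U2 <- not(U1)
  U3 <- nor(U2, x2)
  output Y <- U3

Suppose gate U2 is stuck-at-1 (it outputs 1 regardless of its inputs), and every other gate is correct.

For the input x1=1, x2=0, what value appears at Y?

0

Propagate with U2 forced: U1=1, U2=1 [stuck-at-1], U3=0.
So Y = 0. (Without the fault it would be 1.)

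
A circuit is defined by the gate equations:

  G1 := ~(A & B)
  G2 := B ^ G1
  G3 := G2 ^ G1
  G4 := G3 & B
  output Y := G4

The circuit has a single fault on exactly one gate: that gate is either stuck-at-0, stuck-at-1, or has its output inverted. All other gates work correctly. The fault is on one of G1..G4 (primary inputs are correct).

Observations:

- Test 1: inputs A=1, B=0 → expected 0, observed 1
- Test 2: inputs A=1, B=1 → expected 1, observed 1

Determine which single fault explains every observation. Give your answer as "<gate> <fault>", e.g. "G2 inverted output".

Fault-free values for test 1 (A=1, B=0): G1=1, G2=1, G3=0, G4=0, giving Y=0. Observed 1.
Test 1: faults giving observed 1 are {G4 stuck-at-1, G4 inverted output}.
Test 2 (A=1, B=1): fault-free G1=0, G2=1, G3=1, G4=1 → 1; observed 1. Eliminates G4 inverted output.
Only G4 stuck-at-1 is consistent with every test.

G4 stuck-at-1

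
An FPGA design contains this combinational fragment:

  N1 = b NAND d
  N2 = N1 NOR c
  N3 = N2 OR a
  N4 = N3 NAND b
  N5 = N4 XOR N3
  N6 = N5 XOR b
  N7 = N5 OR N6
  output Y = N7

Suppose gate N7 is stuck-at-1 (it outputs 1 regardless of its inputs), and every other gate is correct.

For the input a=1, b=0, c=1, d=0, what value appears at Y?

1

Propagate with N7 forced: N1=1, N2=0, N3=1, N4=1, N5=0, N6=0, N7=1 [stuck-at-1].
So Y = 1. (Without the fault it would be 0.)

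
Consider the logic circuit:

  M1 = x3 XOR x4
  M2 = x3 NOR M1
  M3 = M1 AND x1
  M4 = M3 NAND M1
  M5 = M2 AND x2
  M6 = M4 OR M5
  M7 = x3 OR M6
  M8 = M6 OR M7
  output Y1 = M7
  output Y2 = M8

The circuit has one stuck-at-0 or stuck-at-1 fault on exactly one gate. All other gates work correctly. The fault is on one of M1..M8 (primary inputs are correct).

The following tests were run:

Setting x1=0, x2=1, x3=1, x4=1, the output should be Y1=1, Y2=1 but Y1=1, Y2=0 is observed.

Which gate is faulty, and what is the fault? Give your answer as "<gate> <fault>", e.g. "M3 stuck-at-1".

Fault-free values for test 1 (x1=0, x2=1, x3=1, x4=1): M1=0, M2=0, M3=0, M4=1, M5=0, M6=1, M7=1, M8=1, giving Y1=1, Y2=1. Observed Y1=1, Y2=0.
Test 1: faults giving observed Y1=1, Y2=0 are {M8 stuck-at-0}.
Only M8 stuck-at-0 is consistent with every test.

M8 stuck-at-0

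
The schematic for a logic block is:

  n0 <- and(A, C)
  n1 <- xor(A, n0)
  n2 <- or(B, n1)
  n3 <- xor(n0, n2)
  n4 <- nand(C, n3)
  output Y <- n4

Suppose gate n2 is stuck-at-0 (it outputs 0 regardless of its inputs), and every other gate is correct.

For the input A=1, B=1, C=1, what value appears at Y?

Propagate with n2 forced: n0=1, n1=0, n2=0 [stuck-at-0], n3=1, n4=0.
So Y = 0. (Without the fault it would be 1.)

0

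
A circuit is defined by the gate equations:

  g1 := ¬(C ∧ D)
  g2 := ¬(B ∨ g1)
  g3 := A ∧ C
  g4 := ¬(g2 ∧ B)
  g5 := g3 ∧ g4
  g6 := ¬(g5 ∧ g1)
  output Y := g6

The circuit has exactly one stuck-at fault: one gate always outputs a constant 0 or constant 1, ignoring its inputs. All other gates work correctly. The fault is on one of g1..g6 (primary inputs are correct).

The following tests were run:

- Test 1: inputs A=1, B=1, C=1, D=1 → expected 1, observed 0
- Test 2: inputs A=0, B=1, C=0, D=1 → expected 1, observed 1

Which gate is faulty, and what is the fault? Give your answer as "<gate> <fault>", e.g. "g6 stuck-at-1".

Fault-free values for test 1 (A=1, B=1, C=1, D=1): g1=0, g2=0, g3=1, g4=1, g5=1, g6=1, giving Y=1. Observed 0.
Test 1: faults giving observed 0 are {g1 stuck-at-1, g6 stuck-at-0}.
Test 2 (A=0, B=1, C=0, D=1): fault-free g1=1, g2=0, g3=0, g4=1, g5=0, g6=1 → 1; observed 1. Eliminates g6 stuck-at-0.
Only g1 stuck-at-1 is consistent with every test.

g1 stuck-at-1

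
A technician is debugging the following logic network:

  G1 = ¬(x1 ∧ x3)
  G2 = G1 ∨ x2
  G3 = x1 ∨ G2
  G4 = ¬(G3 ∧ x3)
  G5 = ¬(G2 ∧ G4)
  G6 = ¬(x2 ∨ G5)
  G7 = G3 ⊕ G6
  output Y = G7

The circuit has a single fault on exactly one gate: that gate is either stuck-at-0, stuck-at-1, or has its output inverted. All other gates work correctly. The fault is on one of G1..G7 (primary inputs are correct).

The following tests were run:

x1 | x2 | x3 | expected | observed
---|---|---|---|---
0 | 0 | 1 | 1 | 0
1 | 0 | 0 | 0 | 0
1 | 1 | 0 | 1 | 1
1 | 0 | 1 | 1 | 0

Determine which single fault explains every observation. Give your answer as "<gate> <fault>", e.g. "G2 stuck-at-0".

Fault-free values for test 1 (x1=0, x2=0, x3=1): G1=1, G2=1, G3=1, G4=0, G5=1, G6=0, G7=1, giving Y=1. Observed 0.
Test 1: faults giving observed 0 are {G1 stuck-at-0, G1 inverted output, G2 stuck-at-0, G2 inverted output, G4 stuck-at-1, G4 inverted output, G5 stuck-at-0, G5 inverted output, G6 stuck-at-1, G6 inverted output, G7 stuck-at-0, G7 inverted output}.
Test 2 (x1=1, x2=0, x3=0): fault-free G1=1, G2=1, G3=1, G4=1, G5=0, G6=1, G7=0 → 0; observed 0. Eliminates G1 stuck-at-0, G1 inverted output, G2 stuck-at-0, G2 inverted output, G4 inverted output, G5 inverted output, G6 inverted output, G7 inverted output.
Test 3 (x1=1, x2=1, x3=0): fault-free G1=1, G2=1, G3=1, G4=1, G5=0, G6=0, G7=1 → 1; observed 1. Eliminates G6 stuck-at-1, G7 stuck-at-0.
Test 4 (x1=1, x2=0, x3=1): fault-free G1=0, G2=0, G3=1, G4=0, G5=1, G6=0, G7=1 → 1; observed 0. Eliminates G4 stuck-at-1.
Only G5 stuck-at-0 is consistent with every test.

G5 stuck-at-0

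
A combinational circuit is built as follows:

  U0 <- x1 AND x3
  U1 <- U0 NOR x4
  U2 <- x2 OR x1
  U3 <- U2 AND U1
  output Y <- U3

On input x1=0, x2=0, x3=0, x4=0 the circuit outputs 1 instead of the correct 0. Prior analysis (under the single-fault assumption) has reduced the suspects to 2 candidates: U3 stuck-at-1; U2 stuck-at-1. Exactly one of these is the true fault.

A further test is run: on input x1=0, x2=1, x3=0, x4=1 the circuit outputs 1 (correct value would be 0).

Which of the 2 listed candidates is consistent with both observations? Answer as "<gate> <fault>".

Evaluate each candidate on input x1=0, x2=1, x3=0, x4=1:
  U3 stuck-at-1: U0=0, U1=0, U2=1, U3=1 [stuck-at-1] → 1 — matches
  U2 stuck-at-1: U0=0, U1=0, U2=1 [stuck-at-1], U3=0 → 0 — eliminated
Only U3 stuck-at-1 reproduces the observed 1.

U3 stuck-at-1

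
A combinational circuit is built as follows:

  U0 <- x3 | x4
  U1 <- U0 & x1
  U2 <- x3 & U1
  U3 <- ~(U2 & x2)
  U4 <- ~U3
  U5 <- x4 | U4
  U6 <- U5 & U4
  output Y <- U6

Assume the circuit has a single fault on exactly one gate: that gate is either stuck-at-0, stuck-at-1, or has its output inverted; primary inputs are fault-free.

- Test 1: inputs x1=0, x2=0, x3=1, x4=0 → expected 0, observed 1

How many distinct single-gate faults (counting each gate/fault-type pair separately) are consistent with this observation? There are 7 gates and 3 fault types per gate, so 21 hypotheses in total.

Fault-free: U0=1, U1=0, U2=0, U3=1, U4=0, U5=0, U6=0 → 0. Observed 1.
  U0: none of the 3 fault types match ✗
  U1: none of the 3 fault types match ✗
  U2: none of the 3 fault types match ✗
  U3: stuck-at-0, inverted output ✓; others ✗
  U4: stuck-at-1, inverted output ✓; others ✗
  U5: none of the 3 fault types match ✗
  U6: stuck-at-1, inverted output ✓; others ✗
Consistent faults: {U3 stuck-at-0, U3 inverted output, U4 stuck-at-1, U4 inverted output, U6 stuck-at-1, U6 inverted output} — 6 in all.

6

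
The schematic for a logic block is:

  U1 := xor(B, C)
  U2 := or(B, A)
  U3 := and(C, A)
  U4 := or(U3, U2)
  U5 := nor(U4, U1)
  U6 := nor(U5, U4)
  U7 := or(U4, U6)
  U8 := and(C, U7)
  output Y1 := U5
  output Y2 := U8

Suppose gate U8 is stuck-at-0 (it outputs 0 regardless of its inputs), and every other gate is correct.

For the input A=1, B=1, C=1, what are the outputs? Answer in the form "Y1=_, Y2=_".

Propagate with U8 forced: U1=0, U2=1, U3=1, U4=1, U5=0, U6=0, U7=1, U8=0 [stuck-at-0].
So the outputs are Y1=0, Y2=0. (Without the fault they would be Y1=0, Y2=1.)

Y1=0, Y2=0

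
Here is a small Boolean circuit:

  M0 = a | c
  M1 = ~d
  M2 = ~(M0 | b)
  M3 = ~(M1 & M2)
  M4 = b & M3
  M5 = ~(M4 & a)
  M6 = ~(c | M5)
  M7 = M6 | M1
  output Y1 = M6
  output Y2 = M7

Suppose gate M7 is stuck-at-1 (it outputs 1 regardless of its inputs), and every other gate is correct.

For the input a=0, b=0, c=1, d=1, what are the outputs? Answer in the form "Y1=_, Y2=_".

Y1=0, Y2=1

Propagate with M7 forced: M0=1, M1=0, M2=0, M3=1, M4=0, M5=1, M6=0, M7=1 [stuck-at-1].
So the outputs are Y1=0, Y2=1. (Without the fault they would be Y1=0, Y2=0.)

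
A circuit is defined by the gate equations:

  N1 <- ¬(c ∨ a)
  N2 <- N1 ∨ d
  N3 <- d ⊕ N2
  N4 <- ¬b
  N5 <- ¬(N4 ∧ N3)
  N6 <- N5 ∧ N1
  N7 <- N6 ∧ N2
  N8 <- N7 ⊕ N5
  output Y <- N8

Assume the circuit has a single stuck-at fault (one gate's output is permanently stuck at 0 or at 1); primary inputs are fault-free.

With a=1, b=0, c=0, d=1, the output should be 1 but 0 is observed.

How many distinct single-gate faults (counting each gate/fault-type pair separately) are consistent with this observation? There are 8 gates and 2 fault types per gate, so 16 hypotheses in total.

7

Fault-free: N1=0, N2=1, N3=0, N4=1, N5=1, N6=0, N7=0, N8=1 → 1. Observed 0.
  N1: stuck-at-1 ✓; others ✗
  N2: stuck-at-0 ✓; others ✗
  N3: stuck-at-1 ✓; others ✗
  N4: none of the 2 fault types match ✗
  N5: stuck-at-0 ✓; others ✗
  N6: stuck-at-1 ✓; others ✗
  N7: stuck-at-1 ✓; others ✗
  N8: stuck-at-0 ✓; others ✗
Consistent faults: {N1 stuck-at-1, N2 stuck-at-0, N3 stuck-at-1, N5 stuck-at-0, N6 stuck-at-1, N7 stuck-at-1, N8 stuck-at-0} — 7 in all.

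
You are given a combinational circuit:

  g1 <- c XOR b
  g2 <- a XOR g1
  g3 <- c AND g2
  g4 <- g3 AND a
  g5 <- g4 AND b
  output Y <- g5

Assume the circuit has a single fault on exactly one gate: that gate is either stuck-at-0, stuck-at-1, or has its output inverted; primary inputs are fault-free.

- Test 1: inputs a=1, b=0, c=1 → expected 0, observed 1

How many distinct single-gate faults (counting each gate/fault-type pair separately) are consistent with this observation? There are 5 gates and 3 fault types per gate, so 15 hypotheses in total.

Fault-free: g1=1, g2=0, g3=0, g4=0, g5=0 → 0. Observed 1.
  g1: none of the 3 fault types match ✗
  g2: none of the 3 fault types match ✗
  g3: none of the 3 fault types match ✗
  g4: none of the 3 fault types match ✗
  g5: stuck-at-1, inverted output ✓; others ✗
Consistent faults: {g5 stuck-at-1, g5 inverted output} — 2 in all.

2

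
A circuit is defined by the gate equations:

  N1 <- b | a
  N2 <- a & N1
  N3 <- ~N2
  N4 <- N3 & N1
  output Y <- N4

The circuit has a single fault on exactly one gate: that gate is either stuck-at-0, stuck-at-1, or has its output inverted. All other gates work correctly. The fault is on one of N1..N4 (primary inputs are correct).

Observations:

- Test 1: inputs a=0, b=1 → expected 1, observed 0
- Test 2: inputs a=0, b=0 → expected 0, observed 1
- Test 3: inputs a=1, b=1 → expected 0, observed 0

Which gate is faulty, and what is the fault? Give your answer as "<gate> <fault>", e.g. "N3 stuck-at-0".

Fault-free values for test 1 (a=0, b=1): N1=1, N2=0, N3=1, N4=1, giving Y=1. Observed 0.
Test 1: faults giving observed 0 are {N1 stuck-at-0, N1 inverted output, N2 stuck-at-1, N2 inverted output, N3 stuck-at-0, N3 inverted output, N4 stuck-at-0, N4 inverted output}.
Test 2 (a=0, b=0): fault-free N1=0, N2=0, N3=1, N4=0 → 0; observed 1. Eliminates N1 stuck-at-0, N2 stuck-at-1, N2 inverted output, N3 stuck-at-0, N3 inverted output, N4 stuck-at-0.
Test 3 (a=1, b=1): fault-free N1=1, N2=1, N3=0, N4=0 → 0; observed 0. Eliminates N4 inverted output.
Only N1 inverted output is consistent with every test.

N1 inverted output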